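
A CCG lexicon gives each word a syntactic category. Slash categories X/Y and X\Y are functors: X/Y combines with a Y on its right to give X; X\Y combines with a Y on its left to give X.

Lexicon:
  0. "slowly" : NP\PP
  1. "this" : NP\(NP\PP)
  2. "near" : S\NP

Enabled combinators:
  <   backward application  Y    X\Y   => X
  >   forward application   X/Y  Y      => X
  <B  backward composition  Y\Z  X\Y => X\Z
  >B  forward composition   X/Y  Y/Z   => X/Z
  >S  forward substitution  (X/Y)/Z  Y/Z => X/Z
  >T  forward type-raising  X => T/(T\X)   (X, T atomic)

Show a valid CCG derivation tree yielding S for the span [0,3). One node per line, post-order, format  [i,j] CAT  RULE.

[0,1] NP\PP  lex  "slowly"
[1,2] NP\(NP\PP)  lex  "this"
[0,2] NP  <  k=1
[2,3] S\NP  lex  "near"
[0,3] S  <  k=2

[0,3] S   <
  [0,2] NP   <
    [0,1] "slowly" : NP\PP
    [1,2] "this" : NP\(NP\PP)
  [2,3] "near" : S\NP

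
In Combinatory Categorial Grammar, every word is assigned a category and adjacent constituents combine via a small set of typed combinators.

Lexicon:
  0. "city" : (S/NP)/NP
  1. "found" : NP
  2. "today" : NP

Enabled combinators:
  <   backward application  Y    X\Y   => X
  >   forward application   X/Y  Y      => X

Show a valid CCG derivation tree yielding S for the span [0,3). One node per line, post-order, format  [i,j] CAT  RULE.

[0,1] (S/NP)/NP  lex  "city"
[1,2] NP  lex  "found"
[0,2] S/NP  >  k=1
[2,3] NP  lex  "today"
[0,3] S  >  k=2

[0,3] S   >
  [0,2] S/NP   >
    [0,1] "city" : (S/NP)/NP
    [1,2] "found" : NP
  [2,3] "today" : NP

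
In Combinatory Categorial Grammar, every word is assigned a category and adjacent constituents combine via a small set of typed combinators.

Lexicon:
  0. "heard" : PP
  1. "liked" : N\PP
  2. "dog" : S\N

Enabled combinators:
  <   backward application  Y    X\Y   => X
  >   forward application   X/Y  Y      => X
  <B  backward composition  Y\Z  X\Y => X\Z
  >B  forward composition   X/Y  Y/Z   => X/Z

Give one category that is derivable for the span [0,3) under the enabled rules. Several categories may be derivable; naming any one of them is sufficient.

S

[0,3] S   <
  [0,1] "heard" : PP
  [1,3] S\PP   <B
    [1,2] "liked" : N\PP
    [2,3] "dog" : S\N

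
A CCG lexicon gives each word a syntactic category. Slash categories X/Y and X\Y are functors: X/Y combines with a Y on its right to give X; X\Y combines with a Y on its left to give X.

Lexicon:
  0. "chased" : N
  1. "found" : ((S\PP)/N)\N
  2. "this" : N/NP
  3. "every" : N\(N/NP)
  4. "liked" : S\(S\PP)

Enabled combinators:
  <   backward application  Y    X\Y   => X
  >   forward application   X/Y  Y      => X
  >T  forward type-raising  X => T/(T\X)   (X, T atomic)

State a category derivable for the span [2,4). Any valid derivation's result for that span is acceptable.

N

[0,5] S   <
  [0,4] S\PP   >
    [0,2] (S\PP)/N   <
      [0,1] "chased" : N
      [1,2] "found" : ((S\PP)/N)\N
    [2,4] N   <
      [2,3] "this" : N/NP
      [3,4] "every" : N\(N/NP)
  [4,5] "liked" : S\(S\PP)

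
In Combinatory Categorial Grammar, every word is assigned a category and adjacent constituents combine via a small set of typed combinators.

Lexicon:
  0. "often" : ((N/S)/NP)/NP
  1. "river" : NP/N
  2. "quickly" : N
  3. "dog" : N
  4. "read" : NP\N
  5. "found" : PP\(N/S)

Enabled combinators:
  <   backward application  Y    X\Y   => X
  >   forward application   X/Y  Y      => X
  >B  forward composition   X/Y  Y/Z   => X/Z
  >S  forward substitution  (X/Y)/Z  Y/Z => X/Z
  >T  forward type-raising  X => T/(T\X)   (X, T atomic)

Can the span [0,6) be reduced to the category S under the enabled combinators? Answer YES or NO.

((N/S)/NP)/NP NP/N N N NP\N PP\(N/S)
CKY chart[0,6] = {N/(N\PP), NP/(NP\PP), PP, PP/(PP\PP), S/(S\PP)}; S ∉ chart

NO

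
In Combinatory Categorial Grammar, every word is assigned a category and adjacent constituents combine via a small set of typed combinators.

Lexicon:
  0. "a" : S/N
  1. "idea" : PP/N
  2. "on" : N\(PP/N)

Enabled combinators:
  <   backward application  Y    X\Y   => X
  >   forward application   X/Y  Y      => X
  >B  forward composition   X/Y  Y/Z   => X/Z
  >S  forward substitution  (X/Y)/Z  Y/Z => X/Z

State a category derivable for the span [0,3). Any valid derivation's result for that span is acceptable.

S

[0,3] S   >
  [0,1] "a" : S/N
  [1,3] N   <
    [1,2] "idea" : PP/N
    [2,3] "on" : N\(PP/N)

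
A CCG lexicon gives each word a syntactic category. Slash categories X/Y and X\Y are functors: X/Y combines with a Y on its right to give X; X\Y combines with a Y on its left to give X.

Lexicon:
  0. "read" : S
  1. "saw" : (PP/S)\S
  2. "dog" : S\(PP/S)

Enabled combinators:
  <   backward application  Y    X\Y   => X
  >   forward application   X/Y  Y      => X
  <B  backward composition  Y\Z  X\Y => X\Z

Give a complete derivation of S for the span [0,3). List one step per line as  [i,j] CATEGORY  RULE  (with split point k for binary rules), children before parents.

[0,3] S   <
  [0,2] PP/S   <
    [0,1] "read" : S
    [1,2] "saw" : (PP/S)\S
  [2,3] "dog" : S\(PP/S)

[0,1] S  lex  "read"
[1,2] (PP/S)\S  lex  "saw"
[0,2] PP/S  <  k=1
[2,3] S\(PP/S)  lex  "dog"
[0,3] S  <  k=2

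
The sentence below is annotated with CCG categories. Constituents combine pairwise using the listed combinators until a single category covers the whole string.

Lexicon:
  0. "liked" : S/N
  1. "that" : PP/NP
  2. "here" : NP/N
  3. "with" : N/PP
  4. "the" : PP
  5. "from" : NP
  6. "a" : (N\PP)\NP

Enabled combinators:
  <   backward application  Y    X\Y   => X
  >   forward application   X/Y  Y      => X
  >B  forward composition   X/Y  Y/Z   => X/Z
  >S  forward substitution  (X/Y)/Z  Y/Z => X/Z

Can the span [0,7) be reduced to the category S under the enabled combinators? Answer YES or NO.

[0,7] S   >
  [0,1] "liked" : S/N
  [1,7] N   <
    [1,5] PP   >
      [1,3] PP/N   >B
        [1,2] "that" : PP/NP
        [2,3] "here" : NP/N
      [3,5] N   >
        [3,4] "with" : N/PP
        [4,5] "the" : PP
    [5,7] N\PP   <
      [5,6] "from" : NP
      [6,7] "a" : (N\PP)\NP

YES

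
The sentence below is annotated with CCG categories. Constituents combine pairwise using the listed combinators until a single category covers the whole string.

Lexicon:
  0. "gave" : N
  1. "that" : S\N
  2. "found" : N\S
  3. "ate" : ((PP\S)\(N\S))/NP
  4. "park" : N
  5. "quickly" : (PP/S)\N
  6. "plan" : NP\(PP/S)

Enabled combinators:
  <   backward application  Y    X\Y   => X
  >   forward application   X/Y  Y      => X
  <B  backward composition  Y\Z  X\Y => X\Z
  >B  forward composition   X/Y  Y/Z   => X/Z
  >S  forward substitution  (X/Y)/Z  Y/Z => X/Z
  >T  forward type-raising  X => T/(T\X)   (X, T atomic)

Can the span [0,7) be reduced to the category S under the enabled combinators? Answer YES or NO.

NO

N S\N N\S ((PP\S)\(N\S))/NP N (PP/S)\N NP\(PP/S)
CKY chart[0,7] = {N/(N\PP), NP/(NP\PP), PP, PP/(PP\PP), S/(S\PP)}; S ∉ chart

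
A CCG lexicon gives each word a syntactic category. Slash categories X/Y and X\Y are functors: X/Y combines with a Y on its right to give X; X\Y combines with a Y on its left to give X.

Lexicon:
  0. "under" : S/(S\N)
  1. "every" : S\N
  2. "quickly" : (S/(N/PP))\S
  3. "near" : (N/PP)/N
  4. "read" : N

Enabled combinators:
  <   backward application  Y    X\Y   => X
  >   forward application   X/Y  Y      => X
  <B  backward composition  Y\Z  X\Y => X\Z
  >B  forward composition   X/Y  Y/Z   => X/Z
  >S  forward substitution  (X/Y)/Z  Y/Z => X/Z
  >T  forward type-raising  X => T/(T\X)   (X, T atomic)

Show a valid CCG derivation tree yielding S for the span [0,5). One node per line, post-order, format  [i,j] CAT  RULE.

[0,1] S/(S\N)  lex  "under"
[1,2] S\N  lex  "every"
[0,2] S  >  k=1
[2,3] (S/(N/PP))\S  lex  "quickly"
[0,3] S/(N/PP)  <  k=2
[3,4] (N/PP)/N  lex  "near"
[4,5] N  lex  "read"
[3,5] N/PP  >  k=4
[0,5] S  >  k=3

[0,5] S   >
  [0,3] S/(N/PP)   <
    [0,2] S   >
      [0,1] "under" : S/(S\N)
      [1,2] "every" : S\N
    [2,3] "quickly" : (S/(N/PP))\S
  [3,5] N/PP   >
    [3,4] "near" : (N/PP)/N
    [4,5] "read" : N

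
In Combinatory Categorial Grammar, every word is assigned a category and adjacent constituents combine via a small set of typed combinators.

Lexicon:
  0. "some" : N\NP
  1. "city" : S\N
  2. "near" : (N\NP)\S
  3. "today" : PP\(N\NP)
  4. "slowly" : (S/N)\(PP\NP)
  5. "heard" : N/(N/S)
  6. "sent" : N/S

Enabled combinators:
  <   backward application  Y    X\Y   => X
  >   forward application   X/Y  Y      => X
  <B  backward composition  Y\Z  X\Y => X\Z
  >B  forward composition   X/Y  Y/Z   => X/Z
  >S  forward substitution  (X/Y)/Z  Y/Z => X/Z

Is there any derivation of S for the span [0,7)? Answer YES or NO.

[0,7] S   >
  [0,5] S/N   <
    [0,4] PP\NP   <B
      [0,1] "some" : N\NP
      [1,4] PP\N   <B
        [1,2] "city" : S\N
        [2,4] PP\S   <B
          [2,3] "near" : (N\NP)\S
          [3,4] "today" : PP\(N\NP)
    [4,5] "slowly" : (S/N)\(PP\NP)
  [5,7] N   >
    [5,6] "heard" : N/(N/S)
    [6,7] "sent" : N/S

YES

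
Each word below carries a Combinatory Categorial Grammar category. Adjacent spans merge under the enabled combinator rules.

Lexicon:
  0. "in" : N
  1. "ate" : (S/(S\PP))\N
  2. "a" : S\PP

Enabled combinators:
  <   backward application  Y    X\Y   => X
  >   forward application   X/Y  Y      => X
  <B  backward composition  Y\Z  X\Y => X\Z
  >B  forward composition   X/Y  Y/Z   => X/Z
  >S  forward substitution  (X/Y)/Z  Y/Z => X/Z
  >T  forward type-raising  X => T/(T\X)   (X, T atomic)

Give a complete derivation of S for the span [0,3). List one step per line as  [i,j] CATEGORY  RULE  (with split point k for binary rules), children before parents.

[0,1] N  lex  "in"
[1,2] (S/(S\PP))\N  lex  "ate"
[0,2] S/(S\PP)  <  k=1
[2,3] S\PP  lex  "a"
[0,3] S  >  k=2

[0,3] S   >
  [0,2] S/(S\PP)   <
    [0,1] "in" : N
    [1,2] "ate" : (S/(S\PP))\N
  [2,3] "a" : S\PP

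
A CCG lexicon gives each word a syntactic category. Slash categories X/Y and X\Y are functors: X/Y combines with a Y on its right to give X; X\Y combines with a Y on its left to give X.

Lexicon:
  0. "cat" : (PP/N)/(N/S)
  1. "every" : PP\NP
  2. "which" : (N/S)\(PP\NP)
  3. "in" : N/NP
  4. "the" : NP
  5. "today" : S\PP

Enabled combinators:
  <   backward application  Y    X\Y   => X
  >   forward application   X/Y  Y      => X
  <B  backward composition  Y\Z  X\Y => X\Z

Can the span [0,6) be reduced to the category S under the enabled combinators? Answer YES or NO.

YES

[0,6] S   <
  [0,5] PP   >
    [0,3] PP/N   >
      [0,1] "cat" : (PP/N)/(N/S)
      [1,3] N/S   <
        [1,2] "every" : PP\NP
        [2,3] "which" : (N/S)\(PP\NP)
    [3,5] N   >
      [3,4] "in" : N/NP
      [4,5] "the" : NP
  [5,6] "today" : S\PP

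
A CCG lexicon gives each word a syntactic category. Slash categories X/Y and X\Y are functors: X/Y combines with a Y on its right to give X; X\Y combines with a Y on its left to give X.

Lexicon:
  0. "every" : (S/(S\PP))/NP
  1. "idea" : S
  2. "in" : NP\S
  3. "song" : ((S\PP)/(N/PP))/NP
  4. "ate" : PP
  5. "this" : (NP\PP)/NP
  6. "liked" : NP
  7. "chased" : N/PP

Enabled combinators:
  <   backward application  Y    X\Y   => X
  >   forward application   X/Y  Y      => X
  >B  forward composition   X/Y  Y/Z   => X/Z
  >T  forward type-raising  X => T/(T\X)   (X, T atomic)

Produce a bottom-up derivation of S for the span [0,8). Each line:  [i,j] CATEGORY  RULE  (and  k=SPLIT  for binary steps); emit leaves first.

[0,1] (S/(S\PP))/NP  lex  "every"
[1,2] S  lex  "idea"
[2,3] NP\S  lex  "in"
[1,3] NP  <  k=2
[0,3] S/(S\PP)  >  k=1
[3,4] ((S\PP)/(N/PP))/NP  lex  "song"
[4,5] PP  lex  "ate"
[5,6] (NP\PP)/NP  lex  "this"
[6,7] NP  lex  "liked"
[5,7] NP\PP  >  k=6
[4,7] NP  <  k=5
[3,7] (S\PP)/(N/PP)  >  k=4
[7,8] N/PP  lex  "chased"
[3,8] S\PP  >  k=7
[0,8] S  >  k=3

[0,8] S   >
  [0,3] S/(S\PP)   >
    [0,1] "every" : (S/(S\PP))/NP
    [1,3] NP   <
      [1,2] "idea" : S
      [2,3] "in" : NP\S
  [3,8] S\PP   >
    [3,7] (S\PP)/(N/PP)   >
      [3,4] "song" : ((S\PP)/(N/PP))/NP
      [4,7] NP   <
        [4,5] "ate" : PP
        [5,7] NP\PP   >
          [5,6] "this" : (NP\PP)/NP
          [6,7] "liked" : NP
    [7,8] "chased" : N/PP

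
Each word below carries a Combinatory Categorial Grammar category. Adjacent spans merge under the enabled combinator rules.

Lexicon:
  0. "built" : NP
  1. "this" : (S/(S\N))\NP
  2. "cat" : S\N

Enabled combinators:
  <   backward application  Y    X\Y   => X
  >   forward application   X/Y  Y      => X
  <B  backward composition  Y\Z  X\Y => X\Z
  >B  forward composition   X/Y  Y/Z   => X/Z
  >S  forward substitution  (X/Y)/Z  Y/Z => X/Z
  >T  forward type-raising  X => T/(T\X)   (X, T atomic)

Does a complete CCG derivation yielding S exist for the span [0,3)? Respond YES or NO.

[0,3] S   >
  [0,2] S/(S\N)   <
    [0,1] "built" : NP
    [1,2] "this" : (S/(S\N))\NP
  [2,3] "cat" : S\N

YES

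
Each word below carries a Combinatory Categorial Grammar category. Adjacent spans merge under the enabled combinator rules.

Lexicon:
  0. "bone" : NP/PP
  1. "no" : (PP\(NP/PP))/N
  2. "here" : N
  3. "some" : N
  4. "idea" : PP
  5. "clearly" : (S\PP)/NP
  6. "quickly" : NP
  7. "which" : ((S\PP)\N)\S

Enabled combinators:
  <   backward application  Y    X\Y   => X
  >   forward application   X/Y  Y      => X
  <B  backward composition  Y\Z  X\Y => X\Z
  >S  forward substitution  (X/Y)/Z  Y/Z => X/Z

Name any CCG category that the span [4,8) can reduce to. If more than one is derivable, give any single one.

[0,8] S   <
  [0,3] PP   <
    [0,1] "bone" : NP/PP
    [1,3] PP\(NP/PP)   >
      [1,2] "no" : (PP\(NP/PP))/N
      [2,3] "here" : N
  [3,8] S\PP   <
    [3,4] "some" : N
    [4,8] (S\PP)\N   <
      [4,7] S   <
        [4,5] "idea" : PP
        [5,7] S\PP   >
          [5,6] "clearly" : (S\PP)/NP
          [6,7] "quickly" : NP
      [7,8] "which" : ((S\PP)\N)\S

(S\PP)\N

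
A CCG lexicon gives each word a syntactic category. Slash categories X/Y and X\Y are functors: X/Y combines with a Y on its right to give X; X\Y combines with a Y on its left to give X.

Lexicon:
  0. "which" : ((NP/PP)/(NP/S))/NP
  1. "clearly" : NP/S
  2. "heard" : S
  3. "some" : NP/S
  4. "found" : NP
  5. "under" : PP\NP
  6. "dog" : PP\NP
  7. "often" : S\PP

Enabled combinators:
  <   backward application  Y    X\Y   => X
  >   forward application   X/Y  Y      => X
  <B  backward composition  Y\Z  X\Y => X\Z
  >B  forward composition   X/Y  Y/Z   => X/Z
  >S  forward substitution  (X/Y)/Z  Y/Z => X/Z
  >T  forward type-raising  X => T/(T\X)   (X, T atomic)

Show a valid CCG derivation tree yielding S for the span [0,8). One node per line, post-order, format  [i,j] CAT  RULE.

[0,1] ((NP/PP)/(NP/S))/NP  lex  "which"
[1,2] NP/S  lex  "clearly"
[2,3] S  lex  "heard"
[1,3] NP  >  k=2
[0,3] (NP/PP)/(NP/S)  >  k=1
[3,4] NP/S  lex  "some"
[0,4] NP/PP  >  k=3
[4,5] NP  lex  "found"
[5,6] PP\NP  lex  "under"
[4,6] PP  <  k=5
[0,6] NP  >  k=4
[6,7] PP\NP  lex  "dog"
[7,8] S\PP  lex  "often"
[6,8] S\NP  <B  k=7
[0,8] S  <  k=6

[0,8] S   <
  [0,6] NP   >
    [0,4] NP/PP   >
      [0,3] (NP/PP)/(NP/S)   >
        [0,1] "which" : ((NP/PP)/(NP/S))/NP
        [1,3] NP   >
          [1,2] "clearly" : NP/S
          [2,3] "heard" : S
      [3,4] "some" : NP/S
    [4,6] PP   <
      [4,5] "found" : NP
      [5,6] "under" : PP\NP
  [6,8] S\NP   <B
    [6,7] "dog" : PP\NP
    [7,8] "often" : S\PP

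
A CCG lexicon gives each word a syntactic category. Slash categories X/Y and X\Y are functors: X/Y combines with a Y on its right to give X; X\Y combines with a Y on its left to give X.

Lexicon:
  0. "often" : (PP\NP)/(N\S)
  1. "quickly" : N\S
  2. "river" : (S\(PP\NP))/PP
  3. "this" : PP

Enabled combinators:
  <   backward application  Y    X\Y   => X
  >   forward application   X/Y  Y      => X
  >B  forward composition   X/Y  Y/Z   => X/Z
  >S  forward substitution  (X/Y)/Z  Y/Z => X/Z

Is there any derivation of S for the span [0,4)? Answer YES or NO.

YES

[0,4] S   <
  [0,2] PP\NP   >
    [0,1] "often" : (PP\NP)/(N\S)
    [1,2] "quickly" : N\S
  [2,4] S\(PP\NP)   >
    [2,3] "river" : (S\(PP\NP))/PP
    [3,4] "this" : PP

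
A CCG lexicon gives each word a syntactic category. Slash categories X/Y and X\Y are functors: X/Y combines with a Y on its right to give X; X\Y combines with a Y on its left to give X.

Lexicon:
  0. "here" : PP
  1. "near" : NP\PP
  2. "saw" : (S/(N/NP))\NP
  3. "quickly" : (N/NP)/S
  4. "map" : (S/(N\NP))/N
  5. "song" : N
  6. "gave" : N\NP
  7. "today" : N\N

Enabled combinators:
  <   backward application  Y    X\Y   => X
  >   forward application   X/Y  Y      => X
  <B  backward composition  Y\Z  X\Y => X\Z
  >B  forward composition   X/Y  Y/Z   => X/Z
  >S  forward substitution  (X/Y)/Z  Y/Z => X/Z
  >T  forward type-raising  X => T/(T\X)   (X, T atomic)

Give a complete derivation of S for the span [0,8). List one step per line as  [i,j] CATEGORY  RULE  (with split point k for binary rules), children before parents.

[0,1] PP  lex  "here"
[1,2] NP\PP  lex  "near"
[0,2] NP  <  k=1
[2,3] (S/(N/NP))\NP  lex  "saw"
[0,3] S/(N/NP)  <  k=2
[3,4] (N/NP)/S  lex  "quickly"
[4,5] (S/(N\NP))/N  lex  "map"
[5,6] N  lex  "song"
[4,6] S/(N\NP)  >  k=5
[6,7] N\NP  lex  "gave"
[7,8] N\N  lex  "today"
[6,8] N\NP  <B  k=7
[4,8] S  >  k=6
[3,8] N/NP  >  k=4
[0,8] S  >  k=3

[0,8] S   >
  [0,3] S/(N/NP)   <
    [0,2] NP   <
      [0,1] "here" : PP
      [1,2] "near" : NP\PP
    [2,3] "saw" : (S/(N/NP))\NP
  [3,8] N/NP   >
    [3,4] "quickly" : (N/NP)/S
    [4,8] S   >
      [4,6] S/(N\NP)   >
        [4,5] "map" : (S/(N\NP))/N
        [5,6] "song" : N
      [6,8] N\NP   <B
        [6,7] "gave" : N\NP
        [7,8] "today" : N\N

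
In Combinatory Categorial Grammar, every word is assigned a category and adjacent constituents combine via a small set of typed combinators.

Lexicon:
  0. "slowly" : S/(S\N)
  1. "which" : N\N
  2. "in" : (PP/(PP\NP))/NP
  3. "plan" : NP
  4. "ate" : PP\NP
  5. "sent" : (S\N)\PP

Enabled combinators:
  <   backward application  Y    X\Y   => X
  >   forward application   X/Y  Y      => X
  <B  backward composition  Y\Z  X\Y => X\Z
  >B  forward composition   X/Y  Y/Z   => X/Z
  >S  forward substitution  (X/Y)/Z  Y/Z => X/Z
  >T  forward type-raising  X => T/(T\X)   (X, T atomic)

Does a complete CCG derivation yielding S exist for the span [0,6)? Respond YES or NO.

[0,6] S   >
  [0,1] "slowly" : S/(S\N)
  [1,6] S\N   <B
    [1,2] "which" : N\N
    [2,6] S\N   <
      [2,5] PP   >
        [2,4] PP/(PP\NP)   >
          [2,3] "in" : (PP/(PP\NP))/NP
          [3,4] "plan" : NP
        [4,5] "ate" : PP\NP
      [5,6] "sent" : (S\N)\PP

YES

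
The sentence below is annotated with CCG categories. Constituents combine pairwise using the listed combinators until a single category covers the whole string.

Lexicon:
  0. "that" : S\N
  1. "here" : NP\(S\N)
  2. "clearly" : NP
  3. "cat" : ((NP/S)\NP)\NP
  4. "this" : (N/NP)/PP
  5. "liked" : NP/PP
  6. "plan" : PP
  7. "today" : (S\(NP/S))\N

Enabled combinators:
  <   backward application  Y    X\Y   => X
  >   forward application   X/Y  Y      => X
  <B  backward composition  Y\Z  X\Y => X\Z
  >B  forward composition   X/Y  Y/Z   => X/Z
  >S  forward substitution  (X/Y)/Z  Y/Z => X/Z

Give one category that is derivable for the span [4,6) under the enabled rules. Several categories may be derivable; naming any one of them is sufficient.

[0,8] S   <
  [0,4] NP/S   <
    [0,2] NP   <
      [0,1] "that" : S\N
      [1,2] "here" : NP\(S\N)
    [2,4] (NP/S)\NP   <
      [2,3] "clearly" : NP
      [3,4] "cat" : ((NP/S)\NP)\NP
  [4,8] S\(NP/S)   <
    [4,7] N   >
      [4,6] N/PP   >S
        [4,5] "this" : (N/NP)/PP
        [5,6] "liked" : NP/PP
      [6,7] "plan" : PP
    [7,8] "today" : (S\(NP/S))\N

N/PP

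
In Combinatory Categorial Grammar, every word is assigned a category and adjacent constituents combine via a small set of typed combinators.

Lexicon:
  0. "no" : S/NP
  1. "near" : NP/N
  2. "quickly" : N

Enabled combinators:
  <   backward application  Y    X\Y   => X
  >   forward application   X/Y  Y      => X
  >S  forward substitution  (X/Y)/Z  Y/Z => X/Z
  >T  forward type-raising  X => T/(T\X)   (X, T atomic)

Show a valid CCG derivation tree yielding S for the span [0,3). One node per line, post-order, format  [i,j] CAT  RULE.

[0,3] S   >
  [0,1] "no" : S/NP
  [1,3] NP   >
    [1,2] "near" : NP/N
    [2,3] "quickly" : N

[0,1] S/NP  lex  "no"
[1,2] NP/N  lex  "near"
[2,3] N  lex  "quickly"
[1,3] NP  >  k=2
[0,3] S  >  k=1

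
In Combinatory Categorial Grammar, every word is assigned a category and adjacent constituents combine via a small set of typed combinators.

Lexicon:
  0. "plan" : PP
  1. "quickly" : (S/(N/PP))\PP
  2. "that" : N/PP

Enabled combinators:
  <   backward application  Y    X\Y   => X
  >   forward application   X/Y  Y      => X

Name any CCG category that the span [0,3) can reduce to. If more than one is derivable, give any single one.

[0,3] S   >
  [0,2] S/(N/PP)   <
    [0,1] "plan" : PP
    [1,2] "quickly" : (S/(N/PP))\PP
  [2,3] "that" : N/PP

S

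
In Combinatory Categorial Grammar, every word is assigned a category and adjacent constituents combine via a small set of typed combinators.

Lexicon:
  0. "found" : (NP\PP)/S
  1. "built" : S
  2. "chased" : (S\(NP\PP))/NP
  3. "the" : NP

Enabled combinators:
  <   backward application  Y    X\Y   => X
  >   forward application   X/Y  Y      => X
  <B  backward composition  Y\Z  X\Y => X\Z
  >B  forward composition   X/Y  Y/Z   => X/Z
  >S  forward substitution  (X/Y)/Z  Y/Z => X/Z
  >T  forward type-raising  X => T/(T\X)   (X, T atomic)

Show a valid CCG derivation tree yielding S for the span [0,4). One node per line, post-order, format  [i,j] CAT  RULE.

[0,4] S   <
  [0,2] NP\PP   >
    [0,1] "found" : (NP\PP)/S
    [1,2] "built" : S
  [2,4] S\(NP\PP)   >
    [2,3] "chased" : (S\(NP\PP))/NP
    [3,4] "the" : NP

[0,1] (NP\PP)/S  lex  "found"
[1,2] S  lex  "built"
[0,2] NP\PP  >  k=1
[2,3] (S\(NP\PP))/NP  lex  "chased"
[3,4] NP  lex  "the"
[2,4] S\(NP\PP)  >  k=3
[0,4] S  <  k=2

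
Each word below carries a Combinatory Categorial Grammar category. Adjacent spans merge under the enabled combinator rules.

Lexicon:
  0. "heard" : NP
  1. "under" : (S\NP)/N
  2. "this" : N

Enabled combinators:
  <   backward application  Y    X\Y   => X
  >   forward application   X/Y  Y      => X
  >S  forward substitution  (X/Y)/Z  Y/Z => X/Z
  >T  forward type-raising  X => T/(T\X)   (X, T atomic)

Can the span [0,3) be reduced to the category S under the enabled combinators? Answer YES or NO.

YES

[0,3] S   >
  [0,1] S/(S\NP)   >T
    [0,1] "heard" : NP
  [1,3] S\NP   >
    [1,2] "under" : (S\NP)/N
    [2,3] "this" : N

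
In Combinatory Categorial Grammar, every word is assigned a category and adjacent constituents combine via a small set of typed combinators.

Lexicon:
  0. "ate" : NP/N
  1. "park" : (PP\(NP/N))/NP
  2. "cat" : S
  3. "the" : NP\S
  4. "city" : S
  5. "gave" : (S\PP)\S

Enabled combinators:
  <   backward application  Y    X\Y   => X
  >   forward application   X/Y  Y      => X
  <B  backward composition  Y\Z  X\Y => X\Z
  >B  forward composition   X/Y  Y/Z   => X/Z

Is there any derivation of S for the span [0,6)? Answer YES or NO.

YES

[0,6] S   <
  [0,4] PP   <
    [0,1] "ate" : NP/N
    [1,4] PP\(NP/N)   >
      [1,2] "park" : (PP\(NP/N))/NP
      [2,4] NP   <
        [2,3] "cat" : S
        [3,4] "the" : NP\S
  [4,6] S\PP   <
    [4,5] "city" : S
    [5,6] "gave" : (S\PP)\S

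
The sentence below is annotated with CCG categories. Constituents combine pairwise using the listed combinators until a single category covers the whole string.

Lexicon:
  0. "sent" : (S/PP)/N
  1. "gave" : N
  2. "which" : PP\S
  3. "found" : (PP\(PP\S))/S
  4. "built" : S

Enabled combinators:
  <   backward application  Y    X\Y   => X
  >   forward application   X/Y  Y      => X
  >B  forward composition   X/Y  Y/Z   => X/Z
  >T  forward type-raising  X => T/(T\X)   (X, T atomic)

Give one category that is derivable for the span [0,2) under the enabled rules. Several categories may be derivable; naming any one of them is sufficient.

[0,5] S   >
  [0,2] S/PP   >
    [0,1] "sent" : (S/PP)/N
    [1,2] "gave" : N
  [2,5] PP   <
    [2,3] "which" : PP\S
    [3,5] PP\(PP\S)   >
      [3,4] "found" : (PP\(PP\S))/S
      [4,5] "built" : S

S/PP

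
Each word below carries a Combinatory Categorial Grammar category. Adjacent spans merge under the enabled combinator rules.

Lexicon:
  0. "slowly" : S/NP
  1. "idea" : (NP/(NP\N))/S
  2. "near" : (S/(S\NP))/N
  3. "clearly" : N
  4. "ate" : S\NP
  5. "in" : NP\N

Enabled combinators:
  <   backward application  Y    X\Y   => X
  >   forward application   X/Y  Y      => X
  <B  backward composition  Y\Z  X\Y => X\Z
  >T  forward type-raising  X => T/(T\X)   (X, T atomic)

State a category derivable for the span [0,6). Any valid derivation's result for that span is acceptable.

[0,6] S   >
  [0,1] "slowly" : S/NP
  [1,6] NP   >
    [1,5] NP/(NP\N)   >
      [1,2] "idea" : (NP/(NP\N))/S
      [2,5] S   >
        [2,4] S/(S\NP)   >
          [2,3] "near" : (S/(S\NP))/N
          [3,4] "clearly" : N
        [4,5] "ate" : S\NP
    [5,6] "in" : NP\N

S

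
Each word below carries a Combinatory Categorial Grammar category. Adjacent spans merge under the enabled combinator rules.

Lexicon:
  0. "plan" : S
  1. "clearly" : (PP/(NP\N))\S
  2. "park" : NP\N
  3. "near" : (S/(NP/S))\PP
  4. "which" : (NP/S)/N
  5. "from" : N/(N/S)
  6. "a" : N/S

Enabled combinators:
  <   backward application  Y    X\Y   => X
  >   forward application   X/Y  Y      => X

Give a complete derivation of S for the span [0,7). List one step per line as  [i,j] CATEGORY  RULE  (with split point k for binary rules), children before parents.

[0,7] S   >
  [0,4] S/(NP/S)   <
    [0,3] PP   >
      [0,2] PP/(NP\N)   <
        [0,1] "plan" : S
        [1,2] "clearly" : (PP/(NP\N))\S
      [2,3] "park" : NP\N
    [3,4] "near" : (S/(NP/S))\PP
  [4,7] NP/S   >
    [4,5] "which" : (NP/S)/N
    [5,7] N   >
      [5,6] "from" : N/(N/S)
      [6,7] "a" : N/S

[0,1] S  lex  "plan"
[1,2] (PP/(NP\N))\S  lex  "clearly"
[0,2] PP/(NP\N)  <  k=1
[2,3] NP\N  lex  "park"
[0,3] PP  >  k=2
[3,4] (S/(NP/S))\PP  lex  "near"
[0,4] S/(NP/S)  <  k=3
[4,5] (NP/S)/N  lex  "which"
[5,6] N/(N/S)  lex  "from"
[6,7] N/S  lex  "a"
[5,7] N  >  k=6
[4,7] NP/S  >  k=5
[0,7] S  >  k=4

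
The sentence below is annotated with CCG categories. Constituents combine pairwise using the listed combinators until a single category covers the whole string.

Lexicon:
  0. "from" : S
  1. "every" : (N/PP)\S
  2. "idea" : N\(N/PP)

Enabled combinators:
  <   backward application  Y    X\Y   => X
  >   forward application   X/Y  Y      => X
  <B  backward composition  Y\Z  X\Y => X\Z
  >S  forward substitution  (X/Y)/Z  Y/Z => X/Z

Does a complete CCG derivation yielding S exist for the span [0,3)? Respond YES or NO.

NO

S (N/PP)\S N\(N/PP)
CKY chart[0,3] = {N}; S ∉ chart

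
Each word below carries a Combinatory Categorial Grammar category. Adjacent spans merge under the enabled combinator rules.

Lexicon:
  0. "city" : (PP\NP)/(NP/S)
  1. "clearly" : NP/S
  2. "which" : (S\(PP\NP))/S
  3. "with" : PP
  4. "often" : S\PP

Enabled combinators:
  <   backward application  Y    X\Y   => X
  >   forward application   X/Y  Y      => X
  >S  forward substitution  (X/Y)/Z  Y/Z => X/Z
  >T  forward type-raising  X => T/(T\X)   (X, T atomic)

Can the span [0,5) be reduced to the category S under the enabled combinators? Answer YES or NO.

YES

[0,5] S   <
  [0,2] PP\NP   >
    [0,1] "city" : (PP\NP)/(NP/S)
    [1,2] "clearly" : NP/S
  [2,5] S\(PP\NP)   >
    [2,3] "which" : (S\(PP\NP))/S
    [3,5] S   <
      [3,4] "with" : PP
      [4,5] "often" : S\PP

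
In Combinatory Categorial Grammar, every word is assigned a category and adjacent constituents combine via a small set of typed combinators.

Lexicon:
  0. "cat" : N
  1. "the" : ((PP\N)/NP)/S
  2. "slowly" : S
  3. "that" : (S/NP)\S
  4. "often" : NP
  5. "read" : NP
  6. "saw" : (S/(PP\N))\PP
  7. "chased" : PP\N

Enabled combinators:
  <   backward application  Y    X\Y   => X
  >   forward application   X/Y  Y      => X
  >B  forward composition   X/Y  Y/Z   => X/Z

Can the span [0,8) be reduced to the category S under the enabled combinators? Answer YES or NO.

[0,8] S   >
  [0,7] S/(PP\N)   <
    [0,6] PP   <
      [0,1] "cat" : N
      [1,6] PP\N   >
        [1,5] (PP\N)/NP   >
          [1,2] "the" : ((PP\N)/NP)/S
          [2,5] S   >
            [2,4] S/NP   <
              [2,3] "slowly" : S
              [3,4] "that" : (S/NP)\S
            [4,5] "often" : NP
        [5,6] "read" : NP
    [6,7] "saw" : (S/(PP\N))\PP
  [7,8] "chased" : PP\N

YES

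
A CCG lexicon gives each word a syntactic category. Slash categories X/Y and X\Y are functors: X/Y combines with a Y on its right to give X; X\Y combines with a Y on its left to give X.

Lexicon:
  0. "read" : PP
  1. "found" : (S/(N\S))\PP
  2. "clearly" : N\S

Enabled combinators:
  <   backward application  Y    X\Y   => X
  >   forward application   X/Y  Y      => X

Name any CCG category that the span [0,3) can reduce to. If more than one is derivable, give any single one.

S

[0,3] S   >
  [0,2] S/(N\S)   <
    [0,1] "read" : PP
    [1,2] "found" : (S/(N\S))\PP
  [2,3] "clearly" : N\S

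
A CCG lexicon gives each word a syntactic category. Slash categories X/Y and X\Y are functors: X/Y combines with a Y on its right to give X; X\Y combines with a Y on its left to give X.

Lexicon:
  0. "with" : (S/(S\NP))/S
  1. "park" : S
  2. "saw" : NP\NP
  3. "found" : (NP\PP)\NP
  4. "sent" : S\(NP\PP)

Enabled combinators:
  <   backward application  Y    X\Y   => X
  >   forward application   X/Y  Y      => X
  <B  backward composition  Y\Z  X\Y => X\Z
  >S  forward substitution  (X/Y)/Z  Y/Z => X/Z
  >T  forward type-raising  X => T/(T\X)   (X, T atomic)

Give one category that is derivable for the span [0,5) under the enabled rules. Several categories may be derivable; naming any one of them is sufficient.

S

[0,5] S   >
  [0,2] S/(S\NP)   >
    [0,1] "with" : (S/(S\NP))/S
    [1,2] "park" : S
  [2,5] S\NP   <B
    [2,3] "saw" : NP\NP
    [3,5] S\NP   <B
      [3,4] "found" : (NP\PP)\NP
      [4,5] "sent" : S\(NP\PP)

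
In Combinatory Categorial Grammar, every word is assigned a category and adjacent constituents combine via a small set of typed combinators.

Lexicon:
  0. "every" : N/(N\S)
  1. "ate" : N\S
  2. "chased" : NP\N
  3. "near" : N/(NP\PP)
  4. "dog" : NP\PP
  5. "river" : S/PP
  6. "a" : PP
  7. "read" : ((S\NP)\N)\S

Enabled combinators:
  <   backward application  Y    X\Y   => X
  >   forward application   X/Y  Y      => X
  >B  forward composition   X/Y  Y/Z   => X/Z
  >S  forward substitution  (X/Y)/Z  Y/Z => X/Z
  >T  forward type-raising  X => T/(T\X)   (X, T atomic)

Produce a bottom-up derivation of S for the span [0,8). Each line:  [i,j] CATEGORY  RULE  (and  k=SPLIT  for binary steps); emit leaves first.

[0,1] N/(N\S)  lex  "every"
[1,2] N\S  lex  "ate"
[0,2] N  >  k=1
[2,3] NP\N  lex  "chased"
[0,3] NP  <  k=2
[3,4] N/(NP\PP)  lex  "near"
[4,5] NP\PP  lex  "dog"
[3,5] N  >  k=4
[5,6] S/PP  lex  "river"
[6,7] PP  lex  "a"
[5,7] S  >  k=6
[7,8] ((S\NP)\N)\S  lex  "read"
[5,8] (S\NP)\N  <  k=7
[3,8] S\NP  <  k=5
[0,8] S  <  k=3

[0,8] S   <
  [0,3] NP   <
    [0,2] N   >
      [0,1] "every" : N/(N\S)
      [1,2] "ate" : N\S
    [2,3] "chased" : NP\N
  [3,8] S\NP   <
    [3,5] N   >
      [3,4] "near" : N/(NP\PP)
      [4,5] "dog" : NP\PP
    [5,8] (S\NP)\N   <
      [5,7] S   >
        [5,6] "river" : S/PP
        [6,7] "a" : PP
      [7,8] "read" : ((S\NP)\N)\S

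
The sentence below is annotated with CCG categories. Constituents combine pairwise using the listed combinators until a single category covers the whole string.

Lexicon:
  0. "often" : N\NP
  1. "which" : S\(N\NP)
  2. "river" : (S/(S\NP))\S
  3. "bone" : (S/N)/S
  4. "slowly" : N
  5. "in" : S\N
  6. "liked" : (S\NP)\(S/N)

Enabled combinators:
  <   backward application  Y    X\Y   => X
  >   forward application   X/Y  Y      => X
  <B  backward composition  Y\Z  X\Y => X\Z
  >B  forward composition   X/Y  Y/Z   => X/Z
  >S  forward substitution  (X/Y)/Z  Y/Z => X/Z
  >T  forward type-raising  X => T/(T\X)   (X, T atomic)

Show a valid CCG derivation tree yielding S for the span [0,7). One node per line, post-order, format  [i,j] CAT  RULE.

[0,7] S   >
  [0,3] S/(S\NP)   <
    [0,2] S   <
      [0,1] "often" : N\NP
      [1,2] "which" : S\(N\NP)
    [2,3] "river" : (S/(S\NP))\S
  [3,7] S\NP   <
    [3,6] S/N   >
      [3,4] "bone" : (S/N)/S
      [4,6] S   <
        [4,5] "slowly" : N
        [5,6] "in" : S\N
    [6,7] "liked" : (S\NP)\(S/N)

[0,1] N\NP  lex  "often"
[1,2] S\(N\NP)  lex  "which"
[0,2] S  <  k=1
[2,3] (S/(S\NP))\S  lex  "river"
[0,3] S/(S\NP)  <  k=2
[3,4] (S/N)/S  lex  "bone"
[4,5] N  lex  "slowly"
[5,6] S\N  lex  "in"
[4,6] S  <  k=5
[3,6] S/N  >  k=4
[6,7] (S\NP)\(S/N)  lex  "liked"
[3,7] S\NP  <  k=6
[0,7] S  >  k=3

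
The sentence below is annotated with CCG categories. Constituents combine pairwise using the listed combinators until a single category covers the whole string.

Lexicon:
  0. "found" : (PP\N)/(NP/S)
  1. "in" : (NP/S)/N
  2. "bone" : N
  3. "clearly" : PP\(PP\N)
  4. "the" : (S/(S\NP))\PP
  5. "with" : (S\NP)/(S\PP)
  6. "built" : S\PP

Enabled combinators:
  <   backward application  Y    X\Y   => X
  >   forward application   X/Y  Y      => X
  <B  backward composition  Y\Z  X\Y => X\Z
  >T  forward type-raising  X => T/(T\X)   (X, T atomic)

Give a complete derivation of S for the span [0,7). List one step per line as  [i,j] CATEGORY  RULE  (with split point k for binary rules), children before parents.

[0,1] (PP\N)/(NP/S)  lex  "found"
[1,2] (NP/S)/N  lex  "in"
[2,3] N  lex  "bone"
[1,3] NP/S  >  k=2
[0,3] PP\N  >  k=1
[3,4] PP\(PP\N)  lex  "clearly"
[0,4] PP  <  k=3
[4,5] (S/(S\NP))\PP  lex  "the"
[0,5] S/(S\NP)  <  k=4
[5,6] (S\NP)/(S\PP)  lex  "with"
[6,7] S\PP  lex  "built"
[5,7] S\NP  >  k=6
[0,7] S  >  k=5

[0,7] S   >
  [0,5] S/(S\NP)   <
    [0,4] PP   <
      [0,3] PP\N   >
        [0,1] "found" : (PP\N)/(NP/S)
        [1,3] NP/S   >
          [1,2] "in" : (NP/S)/N
          [2,3] "bone" : N
      [3,4] "clearly" : PP\(PP\N)
    [4,5] "the" : (S/(S\NP))\PP
  [5,7] S\NP   >
    [5,6] "with" : (S\NP)/(S\PP)
    [6,7] "built" : S\PP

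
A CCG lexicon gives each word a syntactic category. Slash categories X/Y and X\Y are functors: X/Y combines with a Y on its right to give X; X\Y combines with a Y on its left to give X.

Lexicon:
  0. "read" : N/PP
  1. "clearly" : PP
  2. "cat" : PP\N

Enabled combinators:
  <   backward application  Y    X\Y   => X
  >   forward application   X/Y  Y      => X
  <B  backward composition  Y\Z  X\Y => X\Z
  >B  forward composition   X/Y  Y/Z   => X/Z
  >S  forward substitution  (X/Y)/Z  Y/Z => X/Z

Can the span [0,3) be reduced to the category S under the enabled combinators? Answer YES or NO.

NO

N/PP PP PP\N
CKY chart[0,3] = {PP}; S ∉ chart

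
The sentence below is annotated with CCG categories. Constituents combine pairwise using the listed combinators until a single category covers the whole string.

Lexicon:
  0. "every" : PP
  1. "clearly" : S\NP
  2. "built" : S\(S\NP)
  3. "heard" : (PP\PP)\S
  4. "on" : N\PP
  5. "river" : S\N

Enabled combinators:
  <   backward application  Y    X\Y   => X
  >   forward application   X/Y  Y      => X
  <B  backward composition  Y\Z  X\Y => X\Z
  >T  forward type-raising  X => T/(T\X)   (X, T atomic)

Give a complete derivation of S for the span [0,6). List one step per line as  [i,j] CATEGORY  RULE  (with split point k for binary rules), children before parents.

[0,6] S   <
  [0,1] "every" : PP
  [1,6] S\PP   <B
    [1,4] PP\PP   <
      [1,3] S   <
        [1,2] "clearly" : S\NP
        [2,3] "built" : S\(S\NP)
      [3,4] "heard" : (PP\PP)\S
    [4,6] S\PP   <B
      [4,5] "on" : N\PP
      [5,6] "river" : S\N

[0,1] PP  lex  "every"
[1,2] S\NP  lex  "clearly"
[2,3] S\(S\NP)  lex  "built"
[1,3] S  <  k=2
[3,4] (PP\PP)\S  lex  "heard"
[1,4] PP\PP  <  k=3
[4,5] N\PP  lex  "on"
[5,6] S\N  lex  "river"
[4,6] S\PP  <B  k=5
[1,6] S\PP  <B  k=4
[0,6] S  <  k=1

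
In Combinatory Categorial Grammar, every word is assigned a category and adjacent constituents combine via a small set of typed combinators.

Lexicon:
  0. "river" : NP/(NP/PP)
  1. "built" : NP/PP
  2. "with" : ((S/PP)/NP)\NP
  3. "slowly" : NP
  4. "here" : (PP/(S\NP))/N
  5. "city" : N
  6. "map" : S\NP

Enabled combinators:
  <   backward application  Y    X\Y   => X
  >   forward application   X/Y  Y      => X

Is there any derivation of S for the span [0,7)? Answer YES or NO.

[0,7] S   >
  [0,4] S/PP   >
    [0,3] (S/PP)/NP   <
      [0,2] NP   >
        [0,1] "river" : NP/(NP/PP)
        [1,2] "built" : NP/PP
      [2,3] "with" : ((S/PP)/NP)\NP
    [3,4] "slowly" : NP
  [4,7] PP   >
    [4,6] PP/(S\NP)   >
      [4,5] "here" : (PP/(S\NP))/N
      [5,6] "city" : N
    [6,7] "map" : S\NP

YES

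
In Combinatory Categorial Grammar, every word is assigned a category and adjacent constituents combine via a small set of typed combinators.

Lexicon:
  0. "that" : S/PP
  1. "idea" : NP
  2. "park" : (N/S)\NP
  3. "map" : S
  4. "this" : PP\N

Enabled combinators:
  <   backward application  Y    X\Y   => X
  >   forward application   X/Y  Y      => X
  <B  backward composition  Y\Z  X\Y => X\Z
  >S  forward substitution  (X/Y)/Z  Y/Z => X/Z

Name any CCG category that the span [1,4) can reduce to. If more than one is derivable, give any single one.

[0,5] S   >
  [0,1] "that" : S/PP
  [1,5] PP   <
    [1,4] N   >
      [1,3] N/S   <
        [1,2] "idea" : NP
        [2,3] "park" : (N/S)\NP
      [3,4] "map" : S
    [4,5] "this" : PP\N

N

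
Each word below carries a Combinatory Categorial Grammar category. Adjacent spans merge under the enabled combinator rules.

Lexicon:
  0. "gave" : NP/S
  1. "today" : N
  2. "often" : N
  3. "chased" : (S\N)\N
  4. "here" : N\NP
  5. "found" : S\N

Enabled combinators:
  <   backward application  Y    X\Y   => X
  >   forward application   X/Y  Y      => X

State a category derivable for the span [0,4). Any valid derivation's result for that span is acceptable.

NP

[0,6] S   <
  [0,5] N   <
    [0,4] NP   >
      [0,1] "gave" : NP/S
      [1,4] S   <
        [1,2] "today" : N
        [2,4] S\N   <
          [2,3] "often" : N
          [3,4] "chased" : (S\N)\N
    [4,5] "here" : N\NP
  [5,6] "found" : S\N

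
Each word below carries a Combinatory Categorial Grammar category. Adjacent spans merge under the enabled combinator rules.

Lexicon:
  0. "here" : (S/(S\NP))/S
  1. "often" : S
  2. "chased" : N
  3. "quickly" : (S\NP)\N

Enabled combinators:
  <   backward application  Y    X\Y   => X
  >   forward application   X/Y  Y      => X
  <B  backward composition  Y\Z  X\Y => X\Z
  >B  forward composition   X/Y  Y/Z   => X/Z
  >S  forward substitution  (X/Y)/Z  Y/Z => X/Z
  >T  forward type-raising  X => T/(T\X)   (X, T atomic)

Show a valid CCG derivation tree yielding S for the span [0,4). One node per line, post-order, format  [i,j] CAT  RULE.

[0,4] S   >
  [0,2] S/(S\NP)   >
    [0,1] "here" : (S/(S\NP))/S
    [1,2] "often" : S
  [2,4] S\NP   <
    [2,3] "chased" : N
    [3,4] "quickly" : (S\NP)\N

[0,1] (S/(S\NP))/S  lex  "here"
[1,2] S  lex  "often"
[0,2] S/(S\NP)  >  k=1
[2,3] N  lex  "chased"
[3,4] (S\NP)\N  lex  "quickly"
[2,4] S\NP  <  k=3
[0,4] S  >  k=2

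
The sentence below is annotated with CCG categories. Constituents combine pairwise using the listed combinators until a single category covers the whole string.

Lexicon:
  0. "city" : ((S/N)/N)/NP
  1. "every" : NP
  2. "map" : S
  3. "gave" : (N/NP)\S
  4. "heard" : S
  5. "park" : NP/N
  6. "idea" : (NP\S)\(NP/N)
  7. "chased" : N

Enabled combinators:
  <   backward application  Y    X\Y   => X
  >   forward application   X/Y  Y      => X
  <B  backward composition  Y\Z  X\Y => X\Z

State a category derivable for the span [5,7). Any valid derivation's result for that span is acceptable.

[0,8] S   >
  [0,7] S/N   >
    [0,2] (S/N)/N   >
      [0,1] "city" : ((S/N)/N)/NP
      [1,2] "every" : NP
    [2,7] N   >
      [2,4] N/NP   <
        [2,3] "map" : S
        [3,4] "gave" : (N/NP)\S
      [4,7] NP   <
        [4,5] "heard" : S
        [5,7] NP\S   <
          [5,6] "park" : NP/N
          [6,7] "idea" : (NP\S)\(NP/N)
  [7,8] "chased" : N

NP\S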